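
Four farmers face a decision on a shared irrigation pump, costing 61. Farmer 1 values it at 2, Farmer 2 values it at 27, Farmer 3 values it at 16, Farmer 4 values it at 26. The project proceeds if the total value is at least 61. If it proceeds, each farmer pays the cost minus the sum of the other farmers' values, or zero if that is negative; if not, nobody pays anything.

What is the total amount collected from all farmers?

Total value 71 ≥ cost 61, so it is built.
Farmer 1: others sum to 69; max(0, 61 - 69) = 0.
Farmer 2: others sum to 44; max(0, 61 - 44) = 17.
Farmer 3: others sum to 55; max(0, 61 - 55) = 6.
Farmer 4: others sum to 45; max(0, 61 - 45) = 16.
Total collected = 0 + 17 + 6 + 16 = 39.

39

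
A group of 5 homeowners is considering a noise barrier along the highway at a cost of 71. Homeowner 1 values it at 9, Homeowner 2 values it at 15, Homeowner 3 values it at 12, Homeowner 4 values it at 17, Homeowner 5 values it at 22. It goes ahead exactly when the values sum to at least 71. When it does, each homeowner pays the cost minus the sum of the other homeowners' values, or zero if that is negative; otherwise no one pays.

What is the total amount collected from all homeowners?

55

Total value 75 ≥ cost 71, so it is built.
Homeowner 1: others sum to 66; max(0, 71 - 66) = 5.
Homeowner 2: others sum to 60; max(0, 71 - 60) = 11.
Homeowner 3: others sum to 63; max(0, 71 - 63) = 8.
Homeowner 4: others sum to 58; max(0, 71 - 58) = 13.
Homeowner 5: others sum to 53; max(0, 71 - 53) = 18.
Total collected = 5 + 11 + 8 + 13 + 18 = 55.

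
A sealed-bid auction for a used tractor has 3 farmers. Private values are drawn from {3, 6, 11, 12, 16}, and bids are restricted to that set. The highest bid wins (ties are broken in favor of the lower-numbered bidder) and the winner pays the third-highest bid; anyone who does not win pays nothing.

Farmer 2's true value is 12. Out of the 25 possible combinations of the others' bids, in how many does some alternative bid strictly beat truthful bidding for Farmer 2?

Others bid (3, 16): truth gives 0; bid 16 gives 9 > 0. Violating.
Others bid (6, 16): truth gives 0; bid 16 gives 6 > 0. Violating.
Others bid (11, 16): truth gives 0; bid 16 gives 1 > 0. Violating.
Others bid (12, 3): truth gives 0; bid 16 gives 9 > 0. Violating.
Others bid (3, 3): truth gives 9; no alternative beats it.
Others bid (3, 6): truth gives 9; no alternative beats it.
(Checking all 25 profiles: 6 have a profitable deviation, 19 do not.)

6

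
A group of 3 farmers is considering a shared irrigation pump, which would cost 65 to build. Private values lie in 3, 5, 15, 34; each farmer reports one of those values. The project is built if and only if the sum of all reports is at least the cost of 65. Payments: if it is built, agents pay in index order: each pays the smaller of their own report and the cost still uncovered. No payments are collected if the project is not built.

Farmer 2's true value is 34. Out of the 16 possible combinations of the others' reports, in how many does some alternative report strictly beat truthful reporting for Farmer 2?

1

Others report (34, 34): truth gives 3; report 3 gives 31 > 3. Violating.
Others report (3, 3): truth gives 0; no alternative beats it.
Others report (3, 5): truth gives 0; no alternative beats it.
(Checking all 16 profiles: 1 has a profitable deviation, 15 do not.)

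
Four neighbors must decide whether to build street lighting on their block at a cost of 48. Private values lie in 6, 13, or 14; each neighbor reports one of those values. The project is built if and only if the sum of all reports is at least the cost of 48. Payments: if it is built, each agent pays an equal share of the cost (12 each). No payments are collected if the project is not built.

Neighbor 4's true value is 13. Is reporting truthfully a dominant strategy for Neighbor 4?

Consider the case where Neighbor 1 reports 6, Neighbor 2 reports 14 and Neighbor 3 reports 14.
Truthful report 13: project not built, utility 0.
Report 14 instead: project built, pays 12, utility 13 - 12 = 1.
Since 1 > 0, reporting 14 is strictly better here, so truthful reporting is not dominant.

No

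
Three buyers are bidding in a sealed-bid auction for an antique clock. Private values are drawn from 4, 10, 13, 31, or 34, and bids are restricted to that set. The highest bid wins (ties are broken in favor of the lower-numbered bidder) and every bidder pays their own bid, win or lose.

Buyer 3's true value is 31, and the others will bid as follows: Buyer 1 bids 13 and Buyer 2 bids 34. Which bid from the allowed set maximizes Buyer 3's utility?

4

Bid 4: loses but pays 4, utility -4.
Bid 10: loses but pays 10, utility -10.
Bid 13: loses but pays 13, utility -13.
Bid 31: loses but pays 31, utility -31.
Bid 34: loses but pays 34, utility -34.
The best choice is 4 with utility -4.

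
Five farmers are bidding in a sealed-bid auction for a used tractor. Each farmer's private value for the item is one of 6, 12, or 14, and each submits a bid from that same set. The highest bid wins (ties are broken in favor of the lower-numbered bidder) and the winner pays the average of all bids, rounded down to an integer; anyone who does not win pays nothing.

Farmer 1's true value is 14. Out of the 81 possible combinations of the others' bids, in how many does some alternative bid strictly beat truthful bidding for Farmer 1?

Others bid (6, 6, 6, 6): truth gives 7; bid 6 gives 8 > 7. Violating.
Others bid (6, 6, 12, 12): truth gives 4; bid 12 gives 5 > 4. Violating.
Others bid (6, 12, 6, 12): truth gives 4; bid 12 gives 5 > 4. Violating.
Others bid (6, 12, 12, 6): truth gives 4; bid 12 gives 5 > 4. Violating.
Others bid (6, 6, 6, 12): truth gives 6; no alternative beats it.
Others bid (6, 6, 6, 14): truth gives 5; no alternative beats it.
(Checking all 81 profiles: 11 have a profitable deviation, 70 do not.)

11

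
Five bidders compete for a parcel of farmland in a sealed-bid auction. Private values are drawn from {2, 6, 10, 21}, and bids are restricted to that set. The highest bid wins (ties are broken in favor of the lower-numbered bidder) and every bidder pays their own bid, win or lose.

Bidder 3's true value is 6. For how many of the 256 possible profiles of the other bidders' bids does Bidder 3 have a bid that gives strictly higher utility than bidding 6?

252

Others bid (2, 2, 2, 10): truth gives -6; bid 2 gives -2 > -6. Violating.
Others bid (2, 2, 2, 21): truth gives -6; bid 2 gives -2 > -6. Violating.
Others bid (2, 2, 6, 10): truth gives -6; bid 2 gives -2 > -6. Violating.
Others bid (2, 2, 6, 21): truth gives -6; bid 2 gives -2 > -6. Violating.
Others bid (2, 2, 2, 2): truth gives 0; no alternative beats it.
Others bid (2, 2, 2, 6): truth gives 0; no alternative beats it.
(Checking all 256 profiles: 252 have a profitable deviation, 4 do not.)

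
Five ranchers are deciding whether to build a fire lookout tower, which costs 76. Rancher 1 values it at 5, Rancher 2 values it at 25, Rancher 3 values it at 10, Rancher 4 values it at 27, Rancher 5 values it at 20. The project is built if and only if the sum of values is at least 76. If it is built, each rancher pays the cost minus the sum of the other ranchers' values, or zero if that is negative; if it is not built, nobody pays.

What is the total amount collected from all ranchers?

Total value 87 ≥ cost 76, so it is built.
Rancher 1: others sum to 82; max(0, 76 - 82) = 0.
Rancher 2: others sum to 62; max(0, 76 - 62) = 14.
Rancher 3: others sum to 77; max(0, 76 - 77) = 0.
Rancher 4: others sum to 60; max(0, 76 - 60) = 16.
Rancher 5: others sum to 67; max(0, 76 - 67) = 9.
Total collected = 0 + 14 + 0 + 16 + 9 = 39.

39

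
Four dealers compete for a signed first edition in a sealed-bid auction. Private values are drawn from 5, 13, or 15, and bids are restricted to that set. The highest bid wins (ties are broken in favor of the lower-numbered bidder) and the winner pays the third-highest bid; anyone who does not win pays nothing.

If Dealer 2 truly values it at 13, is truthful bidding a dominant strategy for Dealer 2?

No

Consider the case where Dealer 1 bids 5, Dealer 3 bids 5 and Dealer 4 bids 15.
Truthful bid 13: loses, pays 0, utility 0.
Bid 15 instead: wins, pays 5, utility 13 - 5 = 8.
Since 8 > 0, bidding 15 is strictly better here, so truthful bidding is not dominant.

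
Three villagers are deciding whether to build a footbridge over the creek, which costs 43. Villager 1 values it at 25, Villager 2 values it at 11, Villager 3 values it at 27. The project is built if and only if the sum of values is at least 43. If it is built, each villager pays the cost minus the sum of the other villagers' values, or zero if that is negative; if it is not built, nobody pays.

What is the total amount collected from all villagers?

Total value 63 ≥ cost 43, so it is built.
Villager 1: others sum to 38; max(0, 43 - 38) = 5.
Villager 2: others sum to 52; max(0, 43 - 52) = 0.
Villager 3: others sum to 36; max(0, 43 - 36) = 7.
Total collected = 5 + 0 + 7 = 12.

12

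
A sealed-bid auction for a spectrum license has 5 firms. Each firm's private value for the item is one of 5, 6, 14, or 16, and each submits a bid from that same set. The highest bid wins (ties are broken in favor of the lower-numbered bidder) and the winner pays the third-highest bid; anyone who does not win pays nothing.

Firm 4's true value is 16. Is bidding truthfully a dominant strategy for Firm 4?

Yes

Check each profile of the others' bids and compare truth against every alternative bid.
Others bid (5, 5, 5, 16): truth gives 11, best alternative gives 0.
Others bid (5, 5, 14, 5): truth gives 11, best alternative gives 0.
Others bid (5, 14, 5, 5): truth gives 11, best alternative gives 0.
Others bid (14, 5, 5, 5): truth gives 11, best alternative gives 0.
Others bid (5, 5, 6, 16): truth gives 10, best alternative gives 0.
Others bid (5, 5, 14, 6): truth gives 10, best alternative gives 0.
(Remaining 250 profiles checked similarly; truth is weakly best in each.)
In every case the truthful bid is at least as good as any alternative, so it is a dominant strategy.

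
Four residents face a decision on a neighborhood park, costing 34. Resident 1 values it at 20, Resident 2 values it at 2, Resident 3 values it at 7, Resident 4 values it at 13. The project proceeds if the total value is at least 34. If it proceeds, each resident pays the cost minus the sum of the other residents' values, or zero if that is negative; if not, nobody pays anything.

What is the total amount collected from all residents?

17

Total value 42 ≥ cost 34, so it is built.
Resident 1: others sum to 22; max(0, 34 - 22) = 12.
Resident 2: others sum to 40; max(0, 34 - 40) = 0.
Resident 3: others sum to 35; max(0, 34 - 35) = 0.
Resident 4: others sum to 29; max(0, 34 - 29) = 5.
Total collected = 12 + 0 + 0 + 5 = 17.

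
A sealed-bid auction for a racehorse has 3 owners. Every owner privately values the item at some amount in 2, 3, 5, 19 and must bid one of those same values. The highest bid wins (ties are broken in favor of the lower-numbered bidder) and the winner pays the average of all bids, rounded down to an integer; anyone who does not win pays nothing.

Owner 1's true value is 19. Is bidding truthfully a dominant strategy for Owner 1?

No

Consider the case where Owner 2 bids 2 and Owner 3 bids 2.
Truthful bid 19: wins, pays 7, utility 19 - 7 = 12.
Bid 2 instead: wins, pays 2, utility 19 - 2 = 17.
Since 17 > 12, bidding 2 is strictly better here, so truthful bidding is not dominant.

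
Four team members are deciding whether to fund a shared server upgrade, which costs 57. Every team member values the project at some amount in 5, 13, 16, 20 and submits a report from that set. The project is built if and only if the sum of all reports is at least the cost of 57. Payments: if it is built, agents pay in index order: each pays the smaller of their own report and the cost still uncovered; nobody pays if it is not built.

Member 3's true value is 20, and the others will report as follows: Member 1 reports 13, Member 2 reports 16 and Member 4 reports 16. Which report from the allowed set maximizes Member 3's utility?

13

Report 5: project not built, utility 0.
Report 13: project built, pays 13, utility 20 - 13 = 7.
Report 16: project built, pays 16, utility 20 - 16 = 4.
Report 20: project built, pays 20, utility 20 - 20 = 0.
The best choice is 13 with utility 7.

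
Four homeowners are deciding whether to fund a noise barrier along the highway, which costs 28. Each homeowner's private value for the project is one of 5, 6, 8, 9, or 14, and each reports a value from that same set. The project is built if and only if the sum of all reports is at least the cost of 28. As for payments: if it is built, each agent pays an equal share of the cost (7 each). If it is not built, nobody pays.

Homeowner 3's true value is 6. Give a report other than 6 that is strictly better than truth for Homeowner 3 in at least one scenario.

Suppose Homeowner 1 reports 5, Homeowner 2 reports 8 and Homeowner 4 reports 9.
Report 6: project built, pays 7, utility 6 - 7 = -1.
Report 5: project not built, utility 0.
So reporting 5 beats truth here (0 > -1).

5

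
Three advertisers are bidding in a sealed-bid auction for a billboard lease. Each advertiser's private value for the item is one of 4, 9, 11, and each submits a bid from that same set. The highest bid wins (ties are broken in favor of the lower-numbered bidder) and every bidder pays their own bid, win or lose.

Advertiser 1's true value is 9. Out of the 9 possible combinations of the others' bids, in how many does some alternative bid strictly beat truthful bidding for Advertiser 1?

6

Others bid (4, 4): truth gives 0; bid 4 gives 5 > 0. Violating.
Others bid (4, 11): truth gives -9; bid 11 gives -2 > -9. Violating.
Others bid (9, 11): truth gives -9; bid 11 gives -2 > -9. Violating.
Others bid (11, 4): truth gives -9; bid 11 gives -2 > -9. Violating.
Others bid (4, 9): truth gives 0; no alternative beats it.
Others bid (9, 4): truth gives 0; no alternative beats it.
(Checking all 9 profiles: 6 have a profitable deviation, 3 do not.)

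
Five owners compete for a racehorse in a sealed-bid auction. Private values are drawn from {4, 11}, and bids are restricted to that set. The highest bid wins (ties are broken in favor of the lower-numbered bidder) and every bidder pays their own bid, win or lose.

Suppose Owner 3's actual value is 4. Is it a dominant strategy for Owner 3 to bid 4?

Check each profile of the others' bids and compare truth against every alternative bid.
Others bid (4, 11, 4, 4): truth gives -4, best alternative gives -11.
Others bid (4, 11, 4, 11): truth gives -4, best alternative gives -11.
Others bid (4, 11, 11, 4): truth gives -4, best alternative gives -11.
Others bid (4, 11, 11, 11): truth gives -4, best alternative gives -11.
Others bid (11, 4, 4, 4): truth gives -4, best alternative gives -11.
Others bid (11, 4, 4, 11): truth gives -4, best alternative gives -11.
(Remaining 10 profiles checked similarly; truth is weakly best in each.)
In every case the truthful bid is at least as good as any alternative, so it is a dominant strategy.

Yes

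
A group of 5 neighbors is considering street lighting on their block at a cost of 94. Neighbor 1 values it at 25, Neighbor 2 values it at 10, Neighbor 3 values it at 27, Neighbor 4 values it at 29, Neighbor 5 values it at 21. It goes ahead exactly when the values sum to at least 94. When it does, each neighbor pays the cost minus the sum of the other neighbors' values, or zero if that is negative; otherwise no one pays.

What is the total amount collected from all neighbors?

Total value 112 ≥ cost 94, so it is built.
Neighbor 1: others sum to 87; max(0, 94 - 87) = 7.
Neighbor 2: others sum to 102; max(0, 94 - 102) = 0.
Neighbor 3: others sum to 85; max(0, 94 - 85) = 9.
Neighbor 4: others sum to 83; max(0, 94 - 83) = 11.
Neighbor 5: others sum to 91; max(0, 94 - 91) = 3.
Total collected = 7 + 0 + 9 + 11 + 3 = 30.

30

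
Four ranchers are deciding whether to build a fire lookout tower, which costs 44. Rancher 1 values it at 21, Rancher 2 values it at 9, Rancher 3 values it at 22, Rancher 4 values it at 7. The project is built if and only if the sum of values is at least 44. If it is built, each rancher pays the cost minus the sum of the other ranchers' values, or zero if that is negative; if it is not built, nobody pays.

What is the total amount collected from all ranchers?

13

Total value 59 ≥ cost 44, so it is built.
Rancher 1: others sum to 38; max(0, 44 - 38) = 6.
Rancher 2: others sum to 50; max(0, 44 - 50) = 0.
Rancher 3: others sum to 37; max(0, 44 - 37) = 7.
Rancher 4: others sum to 52; max(0, 44 - 52) = 0.
Total collected = 6 + 0 + 7 + 0 = 13.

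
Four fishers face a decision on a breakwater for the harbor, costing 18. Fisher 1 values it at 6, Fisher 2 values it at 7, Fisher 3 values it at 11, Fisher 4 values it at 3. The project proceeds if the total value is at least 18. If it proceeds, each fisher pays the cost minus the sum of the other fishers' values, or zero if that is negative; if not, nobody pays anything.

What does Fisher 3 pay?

Total value 27 ≥ cost 18, so the project is built.
The other fishers' values sum to 16.
Cost minus that sum is 18 - 16 = 2.

2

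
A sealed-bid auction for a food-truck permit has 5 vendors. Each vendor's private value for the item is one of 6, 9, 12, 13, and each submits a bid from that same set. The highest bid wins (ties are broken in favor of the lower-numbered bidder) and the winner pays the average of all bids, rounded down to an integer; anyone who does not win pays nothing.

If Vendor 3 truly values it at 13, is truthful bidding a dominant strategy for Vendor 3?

Consider the case where Vendor 1 bids 6, Vendor 2 bids 6, Vendor 4 bids 6 and Vendor 5 bids 6.
Truthful bid 13: wins, pays 7, utility 13 - 7 = 6.
Bid 9 instead: wins, pays 6, utility 13 - 6 = 7.
Since 7 > 6, bidding 9 is strictly better here, so truthful bidding is not dominant.

No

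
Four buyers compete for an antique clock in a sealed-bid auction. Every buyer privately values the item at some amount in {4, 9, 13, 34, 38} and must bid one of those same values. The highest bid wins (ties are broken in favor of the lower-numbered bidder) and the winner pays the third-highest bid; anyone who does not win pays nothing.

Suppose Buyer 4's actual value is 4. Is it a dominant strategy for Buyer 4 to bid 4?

Yes

Check each profile of the others' bids and compare truth against every alternative bid.
Others bid (4, 4, 4): truth gives 0, best alternative gives 0.
Others bid (4, 4, 9): truth gives 0, best alternative gives 0.
Others bid (4, 4, 13): truth gives 0, best alternative gives 0.
Others bid (4, 4, 34): truth gives 0, best alternative gives 0.
Others bid (4, 4, 38): truth gives 0, best alternative gives 0.
Others bid (4, 9, 4): truth gives 0, best alternative gives 0.
(Remaining 119 profiles checked similarly; truth is weakly best in each.)
In every case the truthful bid is at least as good as any alternative, so it is a dominant strategy.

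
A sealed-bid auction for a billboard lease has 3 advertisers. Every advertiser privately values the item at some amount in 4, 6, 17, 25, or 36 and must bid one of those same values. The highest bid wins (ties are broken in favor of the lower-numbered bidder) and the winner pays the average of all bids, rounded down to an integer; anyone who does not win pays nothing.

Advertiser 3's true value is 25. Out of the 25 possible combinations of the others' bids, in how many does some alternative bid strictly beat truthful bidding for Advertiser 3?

Others bid (4, 4): truth gives 14; bid 6 gives 21 > 14. Violating.
Others bid (4, 6): truth gives 14; bid 17 gives 16 > 14. Violating.
Others bid (4, 25): truth gives 0; bid 36 gives 4 > 0. Violating.
Others bid (6, 4): truth gives 14; bid 17 gives 16 > 14. Violating.
Others bid (4, 17): truth gives 10; no alternative beats it.
Others bid (4, 36): truth gives 0; no alternative beats it.
(Checking all 25 profiles: 8 have a profitable deviation, 17 do not.)

8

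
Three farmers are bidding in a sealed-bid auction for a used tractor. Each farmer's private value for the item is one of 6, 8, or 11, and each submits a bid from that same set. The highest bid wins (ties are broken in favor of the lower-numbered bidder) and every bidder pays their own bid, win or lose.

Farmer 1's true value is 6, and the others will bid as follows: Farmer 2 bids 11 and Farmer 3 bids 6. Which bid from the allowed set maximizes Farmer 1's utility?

Bid 6: loses but pays 6, utility -6.
Bid 8: loses but pays 8, utility -8.
Bid 11: wins, pays 11, utility 6 - 11 = -5.
The best choice is 11 with utility -5.

11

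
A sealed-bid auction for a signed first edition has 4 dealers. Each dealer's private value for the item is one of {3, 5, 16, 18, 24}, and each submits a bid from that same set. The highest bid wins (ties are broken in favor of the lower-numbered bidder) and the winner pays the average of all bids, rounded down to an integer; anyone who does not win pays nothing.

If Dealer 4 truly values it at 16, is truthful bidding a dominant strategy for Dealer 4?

No

Consider the case where Dealer 1 bids 3, Dealer 2 bids 3 and Dealer 3 bids 3.
Truthful bid 16: wins, pays 6, utility 16 - 6 = 10.
Bid 5 instead: wins, pays 3, utility 16 - 3 = 13.
Since 13 > 10, bidding 5 is strictly better here, so truthful bidding is not dominant.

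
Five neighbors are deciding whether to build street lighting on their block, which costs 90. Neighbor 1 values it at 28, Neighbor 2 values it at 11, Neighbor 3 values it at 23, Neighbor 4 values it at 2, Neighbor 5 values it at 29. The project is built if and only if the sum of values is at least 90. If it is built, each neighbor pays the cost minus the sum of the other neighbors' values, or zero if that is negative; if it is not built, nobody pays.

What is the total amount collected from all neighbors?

79

Total value 93 ≥ cost 90, so it is built.
Neighbor 1: others sum to 65; max(0, 90 - 65) = 25.
Neighbor 2: others sum to 82; max(0, 90 - 82) = 8.
Neighbor 3: others sum to 70; max(0, 90 - 70) = 20.
Neighbor 4: others sum to 91; max(0, 90 - 91) = 0.
Neighbor 5: others sum to 64; max(0, 90 - 64) = 26.
Total collected = 25 + 8 + 20 + 0 + 26 = 79.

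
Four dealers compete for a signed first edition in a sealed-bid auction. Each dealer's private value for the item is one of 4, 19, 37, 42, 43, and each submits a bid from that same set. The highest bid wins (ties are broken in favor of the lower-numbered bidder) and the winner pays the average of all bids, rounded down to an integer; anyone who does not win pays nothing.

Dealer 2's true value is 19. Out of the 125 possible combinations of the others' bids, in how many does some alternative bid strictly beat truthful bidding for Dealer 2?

1

Others bid (19, 4, 4): truth gives 0; bid 37 gives 3 > 0. Violating.
Others bid (4, 4, 4): truth gives 12; no alternative beats it.
Others bid (4, 4, 19): truth gives 8; no alternative beats it.
(Checking all 125 profiles: 1 has a profitable deviation, 124 do not.)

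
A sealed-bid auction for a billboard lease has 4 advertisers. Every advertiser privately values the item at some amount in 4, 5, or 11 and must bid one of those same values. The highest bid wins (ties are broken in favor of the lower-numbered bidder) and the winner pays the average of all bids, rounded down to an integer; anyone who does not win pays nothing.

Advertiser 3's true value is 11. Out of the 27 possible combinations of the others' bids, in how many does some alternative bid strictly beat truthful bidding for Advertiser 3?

2

Others bid (4, 4, 4): truth gives 6; bid 5 gives 7 > 6. Violating.
Others bid (4, 4, 5): truth gives 5; bid 5 gives 7 > 5. Violating.
Others bid (4, 4, 11): truth gives 4; no alternative beats it.
Others bid (4, 5, 4): truth gives 5; no alternative beats it.
(Checking all 27 profiles: 2 have a profitable deviation, 25 do not.)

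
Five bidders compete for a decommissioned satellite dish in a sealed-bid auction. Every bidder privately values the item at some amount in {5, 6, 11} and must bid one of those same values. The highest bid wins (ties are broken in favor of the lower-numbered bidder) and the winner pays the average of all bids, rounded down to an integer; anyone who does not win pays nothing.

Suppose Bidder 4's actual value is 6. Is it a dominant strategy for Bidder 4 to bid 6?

Yes

Check each profile of the others' bids and compare truth against every alternative bid.
Others bid (5, 5, 5, 5): truth gives 1, best alternative gives 0.
Others bid (5, 5, 5, 6): truth gives 1, best alternative gives 0.
Others bid (5, 5, 5, 11): truth gives 0, best alternative gives 0.
Others bid (5, 5, 6, 5): truth gives 0, best alternative gives 0.
Others bid (5, 5, 6, 6): truth gives 0, best alternative gives 0.
Others bid (5, 5, 6, 11): truth gives 0, best alternative gives 0.
(Remaining 75 profiles checked similarly; truth is weakly best in each.)
In every case the truthful bid is at least as good as any alternative, so it is a dominant strategy.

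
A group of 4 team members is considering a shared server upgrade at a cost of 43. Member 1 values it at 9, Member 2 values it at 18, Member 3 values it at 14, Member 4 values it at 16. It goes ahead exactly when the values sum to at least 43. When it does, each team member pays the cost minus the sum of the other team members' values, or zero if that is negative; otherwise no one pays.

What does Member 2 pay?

4

Total value 57 ≥ cost 43, so the project is built.
The other team members' values sum to 39.
Cost minus that sum is 43 - 39 = 4.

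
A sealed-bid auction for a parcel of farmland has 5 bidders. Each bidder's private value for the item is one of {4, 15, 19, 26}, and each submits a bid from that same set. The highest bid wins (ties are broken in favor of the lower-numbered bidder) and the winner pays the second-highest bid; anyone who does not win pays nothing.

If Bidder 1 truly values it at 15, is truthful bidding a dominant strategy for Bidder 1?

Yes

Check each profile of the others' bids and compare truth against every alternative bid.
Others bid (4, 4, 4, 4): truth gives 11, best alternative gives 11.
Others bid (4, 4, 4, 15): truth gives 0, best alternative gives 0.
Others bid (4, 4, 4, 19): truth gives 0, best alternative gives 0.
Others bid (4, 4, 4, 26): truth gives 0, best alternative gives 0.
Others bid (4, 4, 15, 4): truth gives 0, best alternative gives 0.
Others bid (4, 4, 15, 15): truth gives 0, best alternative gives 0.
(Remaining 250 profiles checked similarly; truth is weakly best in each.)
In every case the truthful bid is at least as good as any alternative, so it is a dominant strategy.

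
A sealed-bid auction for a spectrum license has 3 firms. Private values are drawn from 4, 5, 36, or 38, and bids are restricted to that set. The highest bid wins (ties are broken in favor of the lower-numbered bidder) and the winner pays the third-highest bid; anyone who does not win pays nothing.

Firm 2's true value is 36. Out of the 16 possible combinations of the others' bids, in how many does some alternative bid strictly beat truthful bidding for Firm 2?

4

Others bid (4, 38): truth gives 0; bid 38 gives 32 > 0. Violating.
Others bid (5, 38): truth gives 0; bid 38 gives 31 > 0. Violating.
Others bid (36, 4): truth gives 0; bid 38 gives 32 > 0. Violating.
Others bid (36, 5): truth gives 0; bid 38 gives 31 > 0. Violating.
Others bid (4, 4): truth gives 32; no alternative beats it.
Others bid (4, 5): truth gives 32; no alternative beats it.
(Checking all 16 profiles: 4 have a profitable deviation, 12 do not.)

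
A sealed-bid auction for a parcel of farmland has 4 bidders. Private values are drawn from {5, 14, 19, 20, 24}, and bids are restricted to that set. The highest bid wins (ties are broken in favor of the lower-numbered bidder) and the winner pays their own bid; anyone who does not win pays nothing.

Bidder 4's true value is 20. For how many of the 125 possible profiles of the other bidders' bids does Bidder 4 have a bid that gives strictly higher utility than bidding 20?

Others bid (5, 5, 5): truth gives 0; bid 14 gives 6 > 0. Violating.
Others bid (5, 5, 14): truth gives 0; bid 19 gives 1 > 0. Violating.
Others bid (5, 14, 5): truth gives 0; bid 19 gives 1 > 0. Violating.
Others bid (5, 14, 14): truth gives 0; bid 19 gives 1 > 0. Violating.
Others bid (5, 5, 19): truth gives 0; no alternative beats it.
Others bid (5, 5, 20): truth gives 0; no alternative beats it.
(Checking all 125 profiles: 8 have a profitable deviation, 117 do not.)

8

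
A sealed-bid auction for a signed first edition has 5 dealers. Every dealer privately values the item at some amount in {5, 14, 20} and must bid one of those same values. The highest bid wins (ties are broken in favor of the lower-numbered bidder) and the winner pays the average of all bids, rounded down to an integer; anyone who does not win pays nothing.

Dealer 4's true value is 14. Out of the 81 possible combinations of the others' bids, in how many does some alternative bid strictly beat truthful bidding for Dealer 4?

17

Others bid (5, 5, 5, 20): truth gives 0; bid 20 gives 3 > 0. Violating.
Others bid (5, 5, 14, 5): truth gives 0; bid 20 gives 5 > 0. Violating.
Others bid (5, 5, 14, 14): truth gives 0; bid 20 gives 3 > 0. Violating.
Others bid (5, 5, 14, 20): truth gives 0; bid 20 gives 2 > 0. Violating.
Others bid (5, 5, 5, 5): truth gives 8; no alternative beats it.
Others bid (5, 5, 5, 14): truth gives 6; no alternative beats it.
(Checking all 81 profiles: 17 have a profitable deviation, 64 do not.)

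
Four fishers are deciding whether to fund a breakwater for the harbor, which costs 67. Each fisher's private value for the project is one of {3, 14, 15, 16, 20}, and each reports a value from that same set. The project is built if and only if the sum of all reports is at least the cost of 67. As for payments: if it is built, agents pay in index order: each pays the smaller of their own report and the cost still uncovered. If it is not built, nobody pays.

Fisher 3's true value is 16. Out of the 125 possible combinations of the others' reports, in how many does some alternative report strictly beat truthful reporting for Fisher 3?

Others report (14, 20, 20): truth gives 0; report 14 gives 2 > 0. Violating.
Others report (15, 20, 20): truth gives 0; report 14 gives 2 > 0. Violating.
Others report (16, 16, 20): truth gives 0; report 15 gives 1 > 0. Violating.
Others report (16, 20, 16): truth gives 0; report 15 gives 1 > 0. Violating.
Others report (3, 3, 3): truth gives 0; no alternative beats it.
Others report (3, 3, 14): truth gives 0; no alternative beats it.
(Checking all 125 profiles: 13 have a profitable deviation, 112 do not.)

13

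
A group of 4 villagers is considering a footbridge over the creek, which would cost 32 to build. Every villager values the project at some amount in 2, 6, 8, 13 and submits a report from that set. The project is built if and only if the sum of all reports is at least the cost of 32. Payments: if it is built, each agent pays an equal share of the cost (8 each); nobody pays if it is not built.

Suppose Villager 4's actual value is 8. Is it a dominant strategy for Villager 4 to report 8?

Check each profile of the others' reports and compare truth against every alternative report.
Others report (2, 2, 2): truth gives 0, best alternative gives 0.
Others report (2, 2, 6): truth gives 0, best alternative gives 0.
Others report (2, 2, 8): truth gives 0, best alternative gives 0.
Others report (2, 2, 13): truth gives 0, best alternative gives 0.
Others report (2, 6, 2): truth gives 0, best alternative gives 0.
Others report (2, 6, 6): truth gives 0, best alternative gives 0.
(Remaining 58 profiles checked similarly; truth is weakly best in each.)
In every case the truthful report is at least as good as any alternative, so it is a dominant strategy.

Yes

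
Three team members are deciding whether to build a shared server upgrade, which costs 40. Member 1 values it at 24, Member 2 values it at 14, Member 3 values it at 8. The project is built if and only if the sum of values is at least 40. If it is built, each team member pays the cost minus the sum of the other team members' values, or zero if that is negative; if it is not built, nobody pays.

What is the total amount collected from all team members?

Total value 46 ≥ cost 40, so it is built.
Member 1: others sum to 22; max(0, 40 - 22) = 18.
Member 2: others sum to 32; max(0, 40 - 32) = 8.
Member 3: others sum to 38; max(0, 40 - 38) = 2.
Total collected = 18 + 8 + 2 = 28.

28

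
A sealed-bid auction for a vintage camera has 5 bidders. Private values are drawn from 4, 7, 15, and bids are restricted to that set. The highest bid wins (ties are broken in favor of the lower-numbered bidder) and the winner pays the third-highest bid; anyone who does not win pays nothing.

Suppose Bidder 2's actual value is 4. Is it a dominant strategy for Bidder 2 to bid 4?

Check each profile of the others' bids and compare truth against every alternative bid.
Others bid (4, 4, 7, 7): truth gives 0, best alternative gives -3.
Others bid (4, 7, 4, 7): truth gives 0, best alternative gives -3.
Others bid (4, 7, 7, 4): truth gives 0, best alternative gives -3.
Others bid (4, 7, 7, 7): truth gives 0, best alternative gives -3.
Others bid (4, 4, 4, 4): truth gives 0, best alternative gives 0.
Others bid (4, 4, 4, 7): truth gives 0, best alternative gives 0.
(Remaining 75 profiles checked similarly; truth is weakly best in each.)
In every case the truthful bid is at least as good as any alternative, so it is a dominant strategy.

Yes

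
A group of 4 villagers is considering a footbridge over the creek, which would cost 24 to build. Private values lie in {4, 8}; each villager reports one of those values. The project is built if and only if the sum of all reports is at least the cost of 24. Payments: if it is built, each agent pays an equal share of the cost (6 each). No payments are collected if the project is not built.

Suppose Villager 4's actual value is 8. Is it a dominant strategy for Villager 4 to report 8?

Check each profile of the others' reports and compare truth against every alternative report.
Others report (4, 4, 8): truth gives 2, best alternative gives 0.
Others report (4, 8, 4): truth gives 2, best alternative gives 0.
Others report (8, 4, 4): truth gives 2, best alternative gives 0.
Others report (4, 8, 8): truth gives 2, best alternative gives 2.
Others report (8, 4, 8): truth gives 2, best alternative gives 2.
Others report (8, 8, 4): truth gives 2, best alternative gives 2.
(Remaining 2 profiles checked similarly; truth is weakly best in each.)
In every case the truthful report is at least as good as any alternative, so it is a dominant strategy.

Yes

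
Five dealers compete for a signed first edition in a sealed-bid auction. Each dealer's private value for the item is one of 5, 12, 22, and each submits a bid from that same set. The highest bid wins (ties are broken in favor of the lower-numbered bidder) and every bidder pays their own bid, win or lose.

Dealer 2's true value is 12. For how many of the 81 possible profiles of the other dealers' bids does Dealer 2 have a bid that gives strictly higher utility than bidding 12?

73

Others bid (5, 5, 5, 22): truth gives -12; bid 5 gives -5 > -12. Violating.
Others bid (5, 5, 12, 22): truth gives -12; bid 5 gives -5 > -12. Violating.
Others bid (5, 5, 22, 5): truth gives -12; bid 5 gives -5 > -12. Violating.
Others bid (5, 5, 22, 12): truth gives -12; bid 5 gives -5 > -12. Violating.
Others bid (5, 5, 5, 5): truth gives 0; no alternative beats it.
Others bid (5, 5, 5, 12): truth gives 0; no alternative beats it.
(Checking all 81 profiles: 73 have a profitable deviation, 8 do not.)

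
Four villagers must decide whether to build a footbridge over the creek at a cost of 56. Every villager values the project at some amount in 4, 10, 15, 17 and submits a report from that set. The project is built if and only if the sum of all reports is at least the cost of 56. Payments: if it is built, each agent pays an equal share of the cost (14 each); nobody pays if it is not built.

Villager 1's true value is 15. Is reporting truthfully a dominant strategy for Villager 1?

No

Consider the case where Villager 2 reports 10, Villager 3 reports 15 and Villager 4 reports 15.
Truthful report 15: project not built, utility 0.
Report 17 instead: project built, pays 14, utility 15 - 14 = 1.
Since 1 > 0, reporting 17 is strictly better here, so truthful reporting is not dominant.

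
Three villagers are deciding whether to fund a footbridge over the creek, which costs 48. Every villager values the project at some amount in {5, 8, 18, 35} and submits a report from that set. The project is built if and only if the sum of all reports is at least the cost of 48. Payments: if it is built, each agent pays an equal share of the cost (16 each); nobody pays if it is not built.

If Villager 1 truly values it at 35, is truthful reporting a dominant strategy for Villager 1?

Check each profile of the others' reports and compare truth against every alternative report.
Others report (5, 8): truth gives 19, best alternative gives 0.
Others report (5, 18): truth gives 19, best alternative gives 0.
Others report (8, 5): truth gives 19, best alternative gives 0.
Others report (8, 8): truth gives 19, best alternative gives 0.
Others report (8, 18): truth gives 19, best alternative gives 0.
Others report (18, 5): truth gives 19, best alternative gives 0.
(Remaining 10 profiles checked similarly; truth is weakly best in each.)
In every case the truthful report is at least as good as any alternative, so it is a dominant strategy.

Yes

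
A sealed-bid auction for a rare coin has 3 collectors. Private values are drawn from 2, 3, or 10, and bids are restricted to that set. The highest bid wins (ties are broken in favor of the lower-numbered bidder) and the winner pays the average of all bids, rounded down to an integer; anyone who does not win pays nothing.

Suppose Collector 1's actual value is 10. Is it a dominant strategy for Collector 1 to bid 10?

No

Consider the case where Collector 2 bids 2 and Collector 3 bids 2.
Truthful bid 10: wins, pays 4, utility 10 - 4 = 6.
Bid 2 instead: wins, pays 2, utility 10 - 2 = 8.
Since 8 > 6, bidding 2 is strictly better here, so truthful bidding is not dominant.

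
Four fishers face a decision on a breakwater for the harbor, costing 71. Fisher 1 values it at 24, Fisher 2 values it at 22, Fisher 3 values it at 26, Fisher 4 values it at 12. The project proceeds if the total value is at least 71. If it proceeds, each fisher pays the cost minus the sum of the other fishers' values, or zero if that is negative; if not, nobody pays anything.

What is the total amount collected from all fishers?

Total value 84 ≥ cost 71, so it is built.
Fisher 1: others sum to 60; max(0, 71 - 60) = 11.
Fisher 2: others sum to 62; max(0, 71 - 62) = 9.
Fisher 3: others sum to 58; max(0, 71 - 58) = 13.
Fisher 4: others sum to 72; max(0, 71 - 72) = 0.
Total collected = 11 + 9 + 13 + 0 = 33.

33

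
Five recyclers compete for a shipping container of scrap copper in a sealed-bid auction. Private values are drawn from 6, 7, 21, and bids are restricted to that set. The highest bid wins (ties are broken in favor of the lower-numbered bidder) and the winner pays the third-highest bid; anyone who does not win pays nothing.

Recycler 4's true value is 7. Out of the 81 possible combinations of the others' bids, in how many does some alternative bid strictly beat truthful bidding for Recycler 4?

4

Others bid (6, 6, 6, 21): truth gives 0; bid 21 gives 1 > 0. Violating.
Others bid (6, 6, 7, 6): truth gives 0; bid 21 gives 1 > 0. Violating.
Others bid (6, 7, 6, 6): truth gives 0; bid 21 gives 1 > 0. Violating.
Others bid (7, 6, 6, 6): truth gives 0; bid 21 gives 1 > 0. Violating.
Others bid (6, 6, 6, 6): truth gives 1; no alternative beats it.
Others bid (6, 6, 6, 7): truth gives 1; no alternative beats it.
(Checking all 81 profiles: 4 have a profitable deviation, 77 do not.)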